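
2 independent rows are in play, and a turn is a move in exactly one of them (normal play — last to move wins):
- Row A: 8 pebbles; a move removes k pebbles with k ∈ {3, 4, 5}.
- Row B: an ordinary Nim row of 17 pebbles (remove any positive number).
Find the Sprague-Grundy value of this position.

For row A, compute g(0), g(1), … with moves {3, 4, 5}:
g(0) = mex{} = 0
g(1) = mex{} = 0
g(2) = mex{} = 0
g(3) = mex{0} = 1
g(4) = mex{0} = 1
g(5) = mex{0} = 1
g(6) = mex{0,1} = 2
g(7) = mex{0,1} = 2
g(8) = mex{1} = 0
So g(8) = 0.
Row B is a plain Nim row of size 17, so its Grundy value is 17.
The value of a disjunctive sum is the nim-sum of the parts.
Combined value = 0 ⊕ 17 = 17.

17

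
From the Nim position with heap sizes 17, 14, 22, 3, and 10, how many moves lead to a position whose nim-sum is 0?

0

Compute the nim-sum pairwise:
17 XOR 14 = 31
31 XOR 22 = 9
9 XOR 3 = 10
10 XOR 10 = 0
The nim-sum is already 0, so every move leaves a nonzero nim-sum — there are no winning moves.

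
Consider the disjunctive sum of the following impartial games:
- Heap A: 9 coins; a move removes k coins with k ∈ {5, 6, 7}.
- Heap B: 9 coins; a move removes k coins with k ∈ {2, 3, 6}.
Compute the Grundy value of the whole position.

1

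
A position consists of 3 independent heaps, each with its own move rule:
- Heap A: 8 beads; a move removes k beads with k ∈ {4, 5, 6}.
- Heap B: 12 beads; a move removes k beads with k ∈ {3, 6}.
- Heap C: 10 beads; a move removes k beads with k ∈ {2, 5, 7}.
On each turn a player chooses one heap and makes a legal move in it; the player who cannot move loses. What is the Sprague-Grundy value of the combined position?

3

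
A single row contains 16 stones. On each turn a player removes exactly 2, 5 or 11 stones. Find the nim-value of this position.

1

Grundy values for subtraction set {2, 5, 11}:
k:     0  1  2  3  4  5  6  7  8  9 10 11 12 13 14 15 16
g(k):  0  0  1  1  0  2  1  0  0  1  1  2  2  3  0  2  1
So g(16) = 1.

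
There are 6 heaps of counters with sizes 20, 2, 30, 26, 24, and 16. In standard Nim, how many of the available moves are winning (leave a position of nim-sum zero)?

Bitwise XOR of the heap sizes:
  10100  (20)
  00010  (2)
  11110  (30)
  11010  (26)
  11000  (24)
  10000  (16)
  -----
  11010  (26)
The overall nim-sum is X = 26. A heap of size p has a winning move iff p XOR X < p (reduce it to p XOR X).
  20: 20 XOR 26 = 14 < 20 — winning move (to 14).
  2: 2 XOR 26 = 24 ≥ 2 — no move.
  30: 30 XOR 26 = 4 < 30 — winning move (to 4).
  26: 26 XOR 26 = 0 < 26 — winning move (to 0).
  24: 24 XOR 26 = 2 < 24 — winning move (to 2).
  16: 16 XOR 26 = 10 < 16 — winning move (to 10).
That gives 5 winning moves.

5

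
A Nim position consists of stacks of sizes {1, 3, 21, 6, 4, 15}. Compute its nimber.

26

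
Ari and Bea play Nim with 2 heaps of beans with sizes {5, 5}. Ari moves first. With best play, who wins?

In binary:
  101  (5)
  101  (5)
  ---
  000  (0)
The nim-sum is 0, so this is a P-position: the player to move is in a losing position under optimal play; Ari is about to move from it and so loses — Bea wins.

Bea wins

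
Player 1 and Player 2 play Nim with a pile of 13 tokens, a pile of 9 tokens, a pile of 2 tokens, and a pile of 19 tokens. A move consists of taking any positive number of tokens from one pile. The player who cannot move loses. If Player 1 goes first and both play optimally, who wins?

Player 1 wins

Bitwise XOR of the heap sizes:
  01101  (13)
  01001  (9)
  00010  (2)
  10011  (19)
  -----
  10101  (21)
The nim-sum is 21 ≠ 0, so this is an N-position: the player to move can win; Player 1 has a winning move.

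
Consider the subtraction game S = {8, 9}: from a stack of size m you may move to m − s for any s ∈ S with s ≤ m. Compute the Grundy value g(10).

1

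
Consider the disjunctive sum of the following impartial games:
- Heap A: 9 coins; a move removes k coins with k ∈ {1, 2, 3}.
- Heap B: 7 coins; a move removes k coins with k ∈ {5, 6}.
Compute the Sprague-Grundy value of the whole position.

0

Build the Grundy sequence for heap A with g(k) = mex{g(k−s) : s ∈ {1, 2, 3}, s ≤ k}:
k:     0  1  2  3  4  5  6  7  8  9
g(k):  0  1  2  3  0  1  2  3  0  1
So g(9) = 1.
For heap B, compute g(0), g(1), … with moves {5, 6}:
k:     0  1  2  3  4  5  6  7
g(k):  0  0  0  0  0  1  1  1
So g(7) = 1.
By the Sprague-Grundy theorem, the Grundy value of a sum of independent games is the XOR of the component values.
Combined value = 1 ⊕ 1 = 0.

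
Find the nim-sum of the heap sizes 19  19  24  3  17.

10

Write each in binary and XOR column by column:
  10011  (19)
  10011  (19)
  11000  (24)
  00011  (3)
  10001  (17)
  -----
  01010  (10)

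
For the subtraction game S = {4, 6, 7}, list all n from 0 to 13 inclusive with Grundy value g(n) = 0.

Grundy values for subtraction set {4, 6, 7}:
g(0) = mex{} = 0
g(1) = mex{} = 0
g(2) = mex{} = 0
g(3) = mex{} = 0
g(4) = mex{0} = 1
g(5) = mex{0} = 1
g(6) = mex{0} = 1
g(7) = mex{0} = 1
g(8) = mex{0,1} = 2
g(9) = mex{0,1} = 2
g(10) = mex{0,1} = 2
g(11) = mex{1} = 0
g(12) = mex{1,2} = 0
g(13) = mex{1,2} = 0
The P-positions (g = 0) in 0..13 are 0, 1, 2, 3, 11, 12, 13.

0, 1, 2, 3, 11, 12, 13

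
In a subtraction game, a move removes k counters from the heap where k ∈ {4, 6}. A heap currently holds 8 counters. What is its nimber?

Build the Grundy sequence with g(k) = mex{g(k−s) : s ∈ {4, 6}, s ≤ k}:
k:     0  1  2  3  4  5  6  7  8
g(k):  0  0  0  0  1  1  1  1  2
So g(8) = 2.

2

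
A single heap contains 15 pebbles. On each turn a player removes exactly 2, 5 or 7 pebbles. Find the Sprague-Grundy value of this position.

Build the Grundy sequence with g(k) = mex{g(k−s) : s ∈ {2, 5, 7}, s ≤ k}:
k:     0  1  2  3  4  5  6  7  8  9 10 11 12 13 14 15
g(k):  0  0  1  1  0  2  1  3  2  2  0  3  1  0  0  1
So g(15) = 1.

1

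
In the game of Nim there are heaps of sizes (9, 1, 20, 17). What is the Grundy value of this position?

13

Bitwise XOR of the heap sizes:
  01001  (9)
  00001  (1)
  10100  (20)
  10001  (17)
  -----
  01101  (13)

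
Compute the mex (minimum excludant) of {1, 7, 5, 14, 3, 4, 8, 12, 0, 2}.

6

The values 0, 1, 2, 3, 4, 5 are all present; 6 is the first non-negative integer missing from the set.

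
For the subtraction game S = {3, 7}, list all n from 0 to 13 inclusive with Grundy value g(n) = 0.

0, 1, 2, 6, 10, 11, 12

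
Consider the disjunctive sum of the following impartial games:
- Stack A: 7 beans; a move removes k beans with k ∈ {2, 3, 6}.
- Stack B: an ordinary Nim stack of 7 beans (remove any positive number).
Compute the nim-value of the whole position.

6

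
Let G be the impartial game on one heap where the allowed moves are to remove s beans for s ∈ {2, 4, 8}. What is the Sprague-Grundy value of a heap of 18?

Build the Grundy sequence with g(k) = mex{g(k−s) : s ∈ {2, 4, 8}, s ≤ k}:
k:     0  1  2  3  4  5  6  7  8  9 10 11 12 13 14 15 16 17 18
g(k):  0  0  1  1  2  2  0  0  1  1  2  2  0  0  1  1  2  2  0
So g(18) = 0.

0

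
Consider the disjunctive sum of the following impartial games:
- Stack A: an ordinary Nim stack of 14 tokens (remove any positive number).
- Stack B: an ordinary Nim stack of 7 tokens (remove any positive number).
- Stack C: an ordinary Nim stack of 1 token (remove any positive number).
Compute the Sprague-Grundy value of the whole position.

8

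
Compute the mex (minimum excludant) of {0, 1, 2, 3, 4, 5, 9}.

The values 0, 1, 2, 3, 4, 5 are all present; 6 is the first non-negative integer missing from the set.

6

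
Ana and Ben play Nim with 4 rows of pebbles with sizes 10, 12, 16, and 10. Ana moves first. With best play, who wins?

Ana wins

Compute the nim-sum pairwise:
10 XOR 12 = 6
6 XOR 16 = 22
22 XOR 10 = 28
The nim-sum is 28 ≠ 0, so this is an N-position: the player to move can win; Ana has a winning move.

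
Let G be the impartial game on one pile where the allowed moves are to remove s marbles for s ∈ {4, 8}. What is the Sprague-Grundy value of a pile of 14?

0

Build the Grundy sequence with g(k) = mex{g(k−s) : s ∈ {4, 8}, s ≤ k}:
g(0) = mex{} = 0
g(1) = mex{} = 0
g(2) = mex{} = 0
g(3) = mex{} = 0
g(4) = mex{0} = 1
g(5) = mex{0} = 1
g(6) = mex{0} = 1
g(7) = mex{0} = 1
g(8) = mex{0,1} = 2
g(9) = mex{0,1} = 2
g(10) = mex{0,1} = 2
g(11) = mex{0,1} = 2
g(12) = mex{1,2} = 0
g(13) = mex{1,2} = 0
g(14) = mex{1,2} = 0
So g(14) = 0.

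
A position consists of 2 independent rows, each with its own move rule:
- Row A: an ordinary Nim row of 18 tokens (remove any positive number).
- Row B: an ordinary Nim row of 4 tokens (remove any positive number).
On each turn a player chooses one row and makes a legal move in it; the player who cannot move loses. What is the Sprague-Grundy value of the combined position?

22

Row A is a plain Nim row of size 18, so its Grundy value is 18.
Row B is a plain Nim row of size 4, so its Grundy value is 4.
By the Sprague-Grundy theorem, the Grundy value of a sum of independent games is the XOR of the component values.
Combined value = 18 ⊕ 4 = 22.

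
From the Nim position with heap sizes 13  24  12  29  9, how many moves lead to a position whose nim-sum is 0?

Write each in binary and XOR column by column:
  01101  (13)
  11000  (24)
  01100  (12)
  11101  (29)
  01001  (9)
  -----
  01101  (13)
The overall nim-sum is X = 13. A heap of size p has a winning move iff p XOR X < p (reduce it to p XOR X).
  13: 13 XOR 13 = 0 < 13 — winning move (to 0).
  24: 24 XOR 13 = 21 < 24 — winning move (to 21).
  12: 12 XOR 13 = 1 < 12 — winning move (to 1).
  29: 29 XOR 13 = 16 < 29 — winning move (to 16).
  9: 9 XOR 13 = 4 < 9 — winning move (to 4).
That gives 5 winning moves.

5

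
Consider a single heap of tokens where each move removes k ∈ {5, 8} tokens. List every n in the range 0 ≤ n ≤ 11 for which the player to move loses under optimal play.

0, 1, 2, 3, 4

Grundy values for subtraction set {5, 8}:
k:     0  1  2  3  4  5  6  7  8  9 10 11
g(k):  0  0  0  0  0  1  1  1  1  1  2  2
The P-positions (g = 0) in 0..11 are 0, 1, 2, 3, 4.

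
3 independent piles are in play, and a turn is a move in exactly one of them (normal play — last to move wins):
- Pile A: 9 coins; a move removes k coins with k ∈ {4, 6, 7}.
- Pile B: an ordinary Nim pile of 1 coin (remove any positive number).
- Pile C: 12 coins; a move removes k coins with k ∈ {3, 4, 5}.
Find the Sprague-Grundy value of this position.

Grundy values for pile A (subtraction set {4, 6, 7}):
g(0) = mex{} = 0
g(1) = mex{} = 0
g(2) = mex{} = 0
g(3) = mex{} = 0
g(4) = mex{0} = 1
g(5) = mex{0} = 1
g(6) = mex{0} = 1
g(7) = mex{0} = 1
g(8) = mex{0,1} = 2
g(9) = mex{0,1} = 2
So g(9) = 2.
Pile B is a plain Nim pile of size 1, so its Grundy value is 1.
Build the Grundy sequence for pile C with g(k) = mex{g(k−s) : s ∈ {3, 4, 5}, s ≤ k}:
g(0) = mex{} = 0
g(1) = mex{} = 0
g(2) = mex{} = 0
g(3) = mex{0} = 1
g(4) = mex{0} = 1
g(5) = mex{0} = 1
g(6) = mex{0,1} = 2
g(7) = mex{0,1} = 2
g(8) = mex{1} = 0
g(9) = mex{1,2} = 0
g(10) = mex{1,2} = 0
g(11) = mex{0,2} = 1
g(12) = mex{0,2} = 1
So g(12) = 1.
The value of a disjunctive sum is the nim-sum of the parts.
Combined value = 2 ⊕ 1 ⊕ 1 = 2.

2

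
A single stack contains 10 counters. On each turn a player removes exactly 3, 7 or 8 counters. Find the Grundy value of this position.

3

Compute g(0), g(1), … for moves {3, 7, 8}:
k:     0  1  2  3  4  5  6  7  8  9 10
g(k):  0  0  0  1  1  1  0  2  2  1  3
So g(10) = 3.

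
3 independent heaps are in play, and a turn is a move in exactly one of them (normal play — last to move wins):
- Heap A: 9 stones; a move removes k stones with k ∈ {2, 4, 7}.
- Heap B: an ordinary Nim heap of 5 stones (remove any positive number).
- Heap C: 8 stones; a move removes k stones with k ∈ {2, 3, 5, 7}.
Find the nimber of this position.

1

Build the Grundy sequence for heap A with g(k) = mex{g(k−s) : s ∈ {2, 4, 7}, s ≤ k}:
k:     0  1  2  3  4  5  6  7  8  9
g(k):  0  0  1  1  2  2  0  3  1  0
So g(9) = 0.
Heap B is a plain Nim heap of size 5, so its Grundy value is 5.
Grundy values for heap C (subtraction set {2, 3, 5, 7}):
k:     0  1  2  3  4  5  6  7  8
g(k):  0  0  1  1  2  2  3  3  4
So g(8) = 4.
By the Sprague-Grundy theorem, the Grundy value of a sum of independent games is the XOR of the component values.
Combined value = 0 XOR 5 XOR 4 = 1.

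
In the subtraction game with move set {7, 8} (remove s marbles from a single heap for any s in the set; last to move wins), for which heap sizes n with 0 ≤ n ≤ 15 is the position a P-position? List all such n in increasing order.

0, 1, 2, 3, 4, 5, 6, 15

Grundy values for subtraction set {7, 8}:
k:     0  1  2  3  4  5  6  7  8  9 10 11 12 13 14 15
g(k):  0  0  0  0  0  0  0  1  1  1  1  1  1  1  2  0
The P-positions (g = 0) in 0..15 are 0, 1, 2, 3, 4, 5, 6, 15.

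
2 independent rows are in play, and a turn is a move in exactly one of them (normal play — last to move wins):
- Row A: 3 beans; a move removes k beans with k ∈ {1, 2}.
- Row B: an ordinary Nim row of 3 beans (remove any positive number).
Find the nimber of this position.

3

Grundy values for row A (subtraction set {1, 2}):
g(0) = mex{} = 0
g(1) = mex{0} = 1
g(2) = mex{0,1} = 2
g(3) = mex{1,2} = 0
So g(3) = 0.
Row B is a plain Nim row of size 3, so its Grundy value is 3.
By the Sprague-Grundy theorem, the Grundy value of a sum of independent games is the XOR of the component values.
Combined value = 0 ⊕ 3 = 3.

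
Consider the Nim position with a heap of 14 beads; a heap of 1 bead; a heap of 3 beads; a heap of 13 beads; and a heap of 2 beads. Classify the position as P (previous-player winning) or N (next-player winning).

Nim-sum: 14 ^ 1 ^ 3 ^ 13 ^ 2 = 3.
The nim-sum is 3 ≠ 0, so this is an N-position: the player to move can win.

N-position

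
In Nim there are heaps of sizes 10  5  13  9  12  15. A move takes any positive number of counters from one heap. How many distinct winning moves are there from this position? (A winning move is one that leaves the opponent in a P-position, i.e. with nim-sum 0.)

5

Compute the nim-sum pairwise:
10 ^ 5 = 15
15 ^ 13 = 2
2 ^ 9 = 11
11 ^ 12 = 7
7 ^ 15 = 8
The overall nim-sum is X = 8. A heap of size p has a winning move iff p XOR X < p (reduce it to p XOR X).
  10: 10 XOR 8 = 2 < 10 — winning move (to 2).
  5: 5 XOR 8 = 13 ≥ 5 — no move.
  13: 13 XOR 8 = 5 < 13 — winning move (to 5).
  9: 9 XOR 8 = 1 < 9 — winning move (to 1).
  12: 12 XOR 8 = 4 < 12 — winning move (to 4).
  15: 15 XOR 8 = 7 < 15 — winning move (to 7).
That gives 5 winning moves.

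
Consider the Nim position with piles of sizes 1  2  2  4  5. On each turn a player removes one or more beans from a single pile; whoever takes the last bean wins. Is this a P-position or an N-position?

In binary:
  001  (1)
  010  (2)
  010  (2)
  100  (4)
  101  (5)
  ---
  000  (0)
The nim-sum is 0, so this is a P-position: the player to move is in a losing position under optimal play.

P-position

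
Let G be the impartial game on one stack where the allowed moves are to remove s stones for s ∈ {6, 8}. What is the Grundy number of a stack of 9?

Grundy values for subtraction set {6, 8}:
g(0) = mex{} = 0
g(1) = mex{} = 0
g(2) = mex{} = 0
g(3) = mex{} = 0
g(4) = mex{} = 0
g(5) = mex{} = 0
g(6) = mex{0} = 1
g(7) = mex{0} = 1
g(8) = mex{0} = 1
g(9) = mex{0} = 1
So g(9) = 1.

1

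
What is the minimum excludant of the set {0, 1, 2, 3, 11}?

The values 0, 1, 2, 3 are all present; 4 is the first non-negative integer missing from the set.

4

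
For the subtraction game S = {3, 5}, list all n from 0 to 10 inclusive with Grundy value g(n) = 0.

0, 1, 2, 8, 9, 10

Build the Grundy sequence with g(k) = mex{g(k−s) : s ∈ {3, 5}, s ≤ k}:
g(0) = mex{} = 0
g(1) = mex{} = 0
g(2) = mex{} = 0
g(3) = mex{0} = 1
g(4) = mex{0} = 1
g(5) = mex{0} = 1
g(6) = mex{0,1} = 2
g(7) = mex{0,1} = 2
g(8) = mex{1} = 0
g(9) = mex{1,2} = 0
g(10) = mex{1,2} = 0
The P-positions (g = 0) in 0..10 are 0, 1, 2, 8, 9, 10.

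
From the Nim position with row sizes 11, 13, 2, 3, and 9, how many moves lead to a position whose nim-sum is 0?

3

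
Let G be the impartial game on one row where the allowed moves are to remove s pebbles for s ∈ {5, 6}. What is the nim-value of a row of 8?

Build the Grundy sequence with g(k) = mex{g(k−s) : s ∈ {5, 6}, s ≤ k}:
k:     0  1  2  3  4  5  6  7  8
g(k):  0  0  0  0  0  1  1  1  1
So g(8) = 1.

1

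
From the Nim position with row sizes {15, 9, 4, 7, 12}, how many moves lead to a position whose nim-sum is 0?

3

Write each in binary and XOR column by column:
  1111  (15)
  1001  (9)
  0100  (4)
  0111  (7)
  1100  (12)
  ----
  1001  (9)
The overall nim-sum is X = 9. A row of size p has a winning move iff p XOR X < p (reduce it to p XOR X).
  15: 15 XOR 9 = 6 < 15 — winning move (to 6).
  9: 9 XOR 9 = 0 < 9 — winning move (to 0).
  4: 4 XOR 9 = 13 ≥ 4 — no move.
  7: 7 XOR 9 = 14 ≥ 7 — no move.
  12: 12 XOR 9 = 5 < 12 — winning move (to 5).
That gives 3 winning moves.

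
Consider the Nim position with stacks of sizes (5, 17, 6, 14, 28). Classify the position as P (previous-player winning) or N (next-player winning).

P-position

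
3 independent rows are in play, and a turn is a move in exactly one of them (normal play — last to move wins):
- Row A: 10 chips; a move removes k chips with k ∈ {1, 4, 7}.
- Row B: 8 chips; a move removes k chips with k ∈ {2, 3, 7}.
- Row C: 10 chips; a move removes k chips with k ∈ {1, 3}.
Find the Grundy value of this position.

1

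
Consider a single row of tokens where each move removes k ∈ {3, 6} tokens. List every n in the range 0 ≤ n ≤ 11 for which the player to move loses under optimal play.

0, 1, 2, 9, 10, 11

Compute g(0), g(1), … for moves {3, 6}:
k:     0  1  2  3  4  5  6  7  8  9 10 11
g(k):  0  0  0  1  1  1  2  2  2  0  0  0
The P-positions (g = 0) in 0..11 are 0, 1, 2, 9, 10, 11.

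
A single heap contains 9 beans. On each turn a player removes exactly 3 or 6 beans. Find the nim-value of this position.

Grundy values for subtraction set {3, 6}:
g(0) = mex{} = 0
g(1) = mex{} = 0
g(2) = mex{} = 0
g(3) = mex{0} = 1
g(4) = mex{0} = 1
g(5) = mex{0} = 1
g(6) = mex{0,1} = 2
g(7) = mex{0,1} = 2
g(8) = mex{0,1} = 2
g(9) = mex{1,2} = 0
So g(9) = 0.

0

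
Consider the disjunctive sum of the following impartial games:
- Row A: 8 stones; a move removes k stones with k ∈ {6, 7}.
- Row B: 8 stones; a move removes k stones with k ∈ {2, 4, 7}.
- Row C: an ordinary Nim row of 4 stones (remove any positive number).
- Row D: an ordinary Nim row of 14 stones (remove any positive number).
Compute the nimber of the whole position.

10

For row A, compute g(0), g(1), … with moves {6, 7}:
k:     0  1  2  3  4  5  6  7  8
g(k):  0  0  0  0  0  0  1  1  1
So g(8) = 1.
For row B, compute g(0), g(1), … with moves {2, 4, 7}:
k:     0  1  2  3  4  5  6  7  8
g(k):  0  0  1  1  2  2  0  3  1
So g(8) = 1.
Row C is a plain Nim row of size 4, so its Grundy value is 4.
Row D is a plain Nim row of size 14, so its Grundy value is 14.
The value of a disjunctive sum is the nim-sum of the parts.
Combined value = 1 XOR 1 XOR 4 XOR 14 = 10.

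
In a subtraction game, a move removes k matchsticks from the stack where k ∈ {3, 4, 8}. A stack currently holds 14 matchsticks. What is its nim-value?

Build the Grundy sequence with g(k) = mex{g(k−s) : s ∈ {3, 4, 8}, s ≤ k}:
g(0) = mex{} = 0
g(1) = mex{} = 0
g(2) = mex{} = 0
g(3) = mex{0} = 1
g(4) = mex{0} = 1
g(5) = mex{0} = 1
g(6) = mex{0,1} = 2
g(7) = mex{1} = 0
g(8) = mex{0,1} = 2
g(9) = mex{0,1,2} = 3
g(10) = mex{0,2} = 1
g(11) = mex{0,1,2} = 3
g(12) = mex{1,2,3} = 0
g(13) = mex{1,3} = 0
g(14) = mex{1,2,3} = 0
So g(14) = 0.

0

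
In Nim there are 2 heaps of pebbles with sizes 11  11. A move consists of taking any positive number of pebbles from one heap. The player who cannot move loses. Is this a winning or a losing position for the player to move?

Compute the nim-sum pairwise:
11 ⊕ 11 = 0
The nim-sum is 0, so this is a P-position: the player to move is in a losing position under optimal play.

Losing position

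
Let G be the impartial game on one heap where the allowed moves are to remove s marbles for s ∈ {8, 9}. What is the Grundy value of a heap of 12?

1

Compute g(0), g(1), … for moves {8, 9}:
k:     0  1  2  3  4  5  6  7  8  9 10 11 12
g(k):  0  0  0  0  0  0  0  0  1  1  1  1  1
So g(12) = 1.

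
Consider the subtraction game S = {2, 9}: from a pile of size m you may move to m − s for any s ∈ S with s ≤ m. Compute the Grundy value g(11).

Build the Grundy sequence with g(k) = mex{g(k−s) : s ∈ {2, 9}, s ≤ k}:
g(0) = mex{} = 0
g(1) = mex{} = 0
g(2) = mex{0} = 1
g(3) = mex{0} = 1
g(4) = mex{1} = 0
g(5) = mex{1} = 0
g(6) = mex{0} = 1
g(7) = mex{0} = 1
g(8) = mex{1} = 0
g(9) = mex{0,1} = 2
g(10) = mex{0} = 1
g(11) = mex{1,2} = 0
So g(11) = 0.

0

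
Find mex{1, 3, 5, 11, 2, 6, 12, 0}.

4

The values 0, 1, 2, 3 are all present; 4 is the first non-negative integer missing from the set.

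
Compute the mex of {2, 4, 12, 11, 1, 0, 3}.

The values 0, 1, 2, 3, 4 are all present; 5 is the first non-negative integer missing from the set.

5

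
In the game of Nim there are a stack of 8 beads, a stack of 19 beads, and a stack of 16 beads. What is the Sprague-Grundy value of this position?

11

Nim-sum: 8 XOR 19 XOR 16 = 11.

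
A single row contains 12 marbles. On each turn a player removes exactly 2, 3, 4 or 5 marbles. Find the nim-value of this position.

2

Build the Grundy sequence with g(k) = mex{g(k−s) : s ∈ {2, 3, 4, 5}, s ≤ k}:
g(0) = mex{} = 0
g(1) = mex{} = 0
g(2) = mex{0} = 1
g(3) = mex{0} = 1
g(4) = mex{0,1} = 2
g(5) = mex{0,1} = 2
g(6) = mex{0,1,2} = 3
g(7) = mex{1,2} = 0
g(8) = mex{1,2,3} = 0
g(9) = mex{0,2,3} = 1
g(10) = mex{0,2,3} = 1
g(11) = mex{0,1,3} = 2
g(12) = mex{0,1} = 2
So g(12) = 2.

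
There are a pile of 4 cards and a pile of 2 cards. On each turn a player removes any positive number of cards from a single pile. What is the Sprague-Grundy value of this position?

Compute the nim-sum pairwise:
4 XOR 2 = 6

6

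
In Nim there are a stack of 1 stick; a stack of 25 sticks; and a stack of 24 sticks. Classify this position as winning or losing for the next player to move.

Losing position

Write each in binary and XOR column by column:
  00001  (1)
  11001  (25)
  11000  (24)
  -----
  00000  (0)
The nim-sum is 0, so this is a P-position: the player to move is in a losing position under optimal play.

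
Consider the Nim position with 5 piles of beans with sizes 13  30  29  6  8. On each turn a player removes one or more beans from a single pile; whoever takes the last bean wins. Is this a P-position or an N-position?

P-position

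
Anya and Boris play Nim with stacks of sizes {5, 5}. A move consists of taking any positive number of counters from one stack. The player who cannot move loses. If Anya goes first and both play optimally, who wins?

In binary:
  101  (5)
  101  (5)
  ---
  000  (0)
The nim-sum is 0, so this is a P-position: the player to move is in a losing position under optimal play; Anya is about to move from it and so loses — Boris wins.

Boris wins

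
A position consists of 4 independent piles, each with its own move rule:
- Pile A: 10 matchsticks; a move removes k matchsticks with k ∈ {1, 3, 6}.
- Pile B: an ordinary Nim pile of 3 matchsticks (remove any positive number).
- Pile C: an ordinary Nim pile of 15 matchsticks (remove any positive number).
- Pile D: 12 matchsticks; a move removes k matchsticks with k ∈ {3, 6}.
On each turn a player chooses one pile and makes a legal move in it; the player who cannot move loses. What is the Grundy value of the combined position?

12

Build the Grundy sequence for pile A with g(k) = mex{g(k−s) : s ∈ {1, 3, 6}, s ≤ k}:
g(0) = mex{} = 0
g(1) = mex{0} = 1
g(2) = mex{1} = 0
g(3) = mex{0} = 1
g(4) = mex{1} = 0
g(5) = mex{0} = 1
g(6) = mex{0,1} = 2
g(7) = mex{0,1,2} = 3
g(8) = mex{0,1,3} = 2
g(9) = mex{1,2} = 0
g(10) = mex{0,3} = 1
So g(10) = 1.
Pile B is a plain Nim pile of size 3, so its Grundy value is 3.
Pile C is a plain Nim pile of size 15, so its Grundy value is 15.
Build the Grundy sequence for pile D with g(k) = mex{g(k−s) : s ∈ {3, 6}, s ≤ k}:
g(0) = mex{} = 0
g(1) = mex{} = 0
g(2) = mex{} = 0
g(3) = mex{0} = 1
g(4) = mex{0} = 1
g(5) = mex{0} = 1
g(6) = mex{0,1} = 2
g(7) = mex{0,1} = 2
g(8) = mex{0,1} = 2
g(9) = mex{1,2} = 0
g(10) = mex{1,2} = 0
g(11) = mex{1,2} = 0
g(12) = mex{0,2} = 1
So g(12) = 1.
By the Sprague-Grundy theorem, the Grundy value of a sum of independent games is the XOR of the component values.
Combined value = 1 XOR 3 XOR 15 XOR 1 = 12.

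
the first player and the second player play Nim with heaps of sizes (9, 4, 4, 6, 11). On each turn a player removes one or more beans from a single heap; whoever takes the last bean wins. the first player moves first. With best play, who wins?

the first player wins

Bitwise XOR of the heap sizes:
  1001  (9)
  0100  (4)
  0100  (4)
  0110  (6)
  1011  (11)
  ----
  0100  (4)
The nim-sum is 4 ≠ 0, so this is an N-position: the player to move can win; the first player has a winning move.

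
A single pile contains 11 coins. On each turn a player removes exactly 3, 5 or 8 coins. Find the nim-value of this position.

Grundy values for subtraction set {3, 5, 8}:
g(0) = mex{} = 0
g(1) = mex{} = 0
g(2) = mex{} = 0
g(3) = mex{0} = 1
g(4) = mex{0} = 1
g(5) = mex{0} = 1
g(6) = mex{0,1} = 2
g(7) = mex{0,1} = 2
g(8) = mex{0,1} = 2
g(9) = mex{0,1,2} = 3
g(10) = mex{0,1,2} = 3
g(11) = mex{1,2} = 0
So g(11) = 0.

0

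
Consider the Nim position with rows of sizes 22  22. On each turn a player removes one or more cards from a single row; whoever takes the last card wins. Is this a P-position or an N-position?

Write each in binary and XOR column by column:
  10110  (22)
  10110  (22)
  -----
  00000  (0)
The nim-sum is 0, so this is a P-position: the player to move is in a losing position under optimal play.

P-position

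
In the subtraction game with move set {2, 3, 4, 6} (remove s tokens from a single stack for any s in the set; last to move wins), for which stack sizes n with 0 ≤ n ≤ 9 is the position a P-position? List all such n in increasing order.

Compute g(0), g(1), … for moves {2, 3, 4, 6}:
k:     0  1  2  3  4  5  6  7  8  9
g(k):  0  0  1  1  2  2  3  3  0  0
The P-positions (g = 0) in 0..9 are 0, 1, 8, 9.

0, 1, 8, 9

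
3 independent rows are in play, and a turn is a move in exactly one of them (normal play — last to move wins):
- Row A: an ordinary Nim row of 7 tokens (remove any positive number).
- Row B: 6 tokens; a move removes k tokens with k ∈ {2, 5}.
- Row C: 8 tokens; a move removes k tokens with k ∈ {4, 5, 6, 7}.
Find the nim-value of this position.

Row A is a plain Nim row of size 7, so its Grundy value is 7.
Grundy values for row B (subtraction set {2, 5}):
g(0) = mex{} = 0
g(1) = mex{} = 0
g(2) = mex{0} = 1
g(3) = mex{0} = 1
g(4) = mex{1} = 0
g(5) = mex{0,1} = 2
g(6) = mex{0} = 1
So g(6) = 1.
For row C, compute g(0), g(1), … with moves {4, 5, 6, 7}:
g(0) = mex{} = 0
g(1) = mex{} = 0
g(2) = mex{} = 0
g(3) = mex{} = 0
g(4) = mex{0} = 1
g(5) = mex{0} = 1
g(6) = mex{0} = 1
g(7) = mex{0} = 1
g(8) = mex{0,1} = 2
So g(8) = 2.
By the Sprague-Grundy theorem, the Grundy value of a sum of independent games is the XOR of the component values.
Combined value = 7 ⊕ 1 ⊕ 2 = 4.

4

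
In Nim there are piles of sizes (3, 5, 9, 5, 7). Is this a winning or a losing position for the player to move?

Nim-sum: 3 ⊕ 5 ⊕ 9 ⊕ 5 ⊕ 7 = 13.
The nim-sum is 13 ≠ 0, so this is an N-position: the player to move can win.

Winning position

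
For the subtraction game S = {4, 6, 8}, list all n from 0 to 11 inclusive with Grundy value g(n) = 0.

Build the Grundy sequence with g(k) = mex{g(k−s) : s ∈ {4, 6, 8}, s ≤ k}:
k:     0  1  2  3  4  5  6  7  8  9 10 11
g(k):  0  0  0  0  1  1  1  1  2  2  2  2
The P-positions (g = 0) in 0..11 are 0, 1, 2, 3.

0, 1, 2, 3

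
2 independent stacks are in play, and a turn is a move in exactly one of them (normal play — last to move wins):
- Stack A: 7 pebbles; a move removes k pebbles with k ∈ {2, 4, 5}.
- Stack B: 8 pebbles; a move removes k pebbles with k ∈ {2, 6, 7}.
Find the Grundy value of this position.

2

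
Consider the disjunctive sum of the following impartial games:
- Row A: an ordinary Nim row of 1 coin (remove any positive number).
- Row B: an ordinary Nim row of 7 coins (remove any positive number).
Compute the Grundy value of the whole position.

Row A is a plain Nim row of size 1, so its Grundy value is 1.
Row B is a plain Nim row of size 7, so its Grundy value is 7.
The value of a disjunctive sum is the nim-sum of the parts.
Combined value = 1 ⊕ 7 = 6.

6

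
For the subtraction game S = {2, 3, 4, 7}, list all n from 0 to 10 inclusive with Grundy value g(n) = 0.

0, 1, 6

Grundy values for subtraction set {2, 3, 4, 7}:
k:     0  1  2  3  4  5  6  7  8  9 10
g(k):  0  0  1  1  2  2  0  3  1  4  2
The P-positions (g = 0) in 0..10 are 0, 1, 6.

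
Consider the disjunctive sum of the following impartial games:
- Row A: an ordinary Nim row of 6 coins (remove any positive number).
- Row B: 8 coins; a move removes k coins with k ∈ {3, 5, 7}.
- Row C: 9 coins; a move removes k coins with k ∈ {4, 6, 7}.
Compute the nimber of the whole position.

6

Row A is a plain Nim row of size 6, so its Grundy value is 6.
For row B, compute g(0), g(1), … with moves {3, 5, 7}:
k:     0  1  2  3  4  5  6  7  8
g(k):  0  0  0  1  1  1  2  2  2
So g(8) = 2.
Build the Grundy sequence for row C with g(k) = mex{g(k−s) : s ∈ {4, 6, 7}, s ≤ k}:
g(0) = mex{} = 0
g(1) = mex{} = 0
g(2) = mex{} = 0
g(3) = mex{} = 0
g(4) = mex{0} = 1
g(5) = mex{0} = 1
g(6) = mex{0} = 1
g(7) = mex{0} = 1
g(8) = mex{0,1} = 2
g(9) = mex{0,1} = 2
So g(9) = 2.
By the Sprague-Grundy theorem, the Grundy value of a sum of independent games is the XOR of the component values.
Combined value = 6 ⊕ 2 ⊕ 2 = 6.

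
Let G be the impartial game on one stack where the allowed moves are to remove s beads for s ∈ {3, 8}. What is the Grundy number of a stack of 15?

Build the Grundy sequence with g(k) = mex{g(k−s) : s ∈ {3, 8}, s ≤ k}:
k:     0  1  2  3  4  5  6  7  8  9 10 11 12 13 14 15
g(k):  0  0  0  1  1  1  0  0  2  1  1  0  0  0  1  1
So g(15) = 1.

1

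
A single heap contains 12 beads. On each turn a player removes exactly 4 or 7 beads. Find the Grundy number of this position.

Build the Grundy sequence with g(k) = mex{g(k−s) : s ∈ {4, 7}, s ≤ k}:
k:     0  1  2  3  4  5  6  7  8  9 10 11 12
g(k):  0  0  0  0  1  1  1  1  2  2  2  0  0
So g(12) = 0.

0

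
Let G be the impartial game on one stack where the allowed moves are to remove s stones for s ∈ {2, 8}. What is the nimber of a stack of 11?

Compute g(0), g(1), … for moves {2, 8}:
k:     0  1  2  3  4  5  6  7  8  9 10 11
g(k):  0  0  1  1  0  0  1  1  2  2  0  0
So g(11) = 0.

0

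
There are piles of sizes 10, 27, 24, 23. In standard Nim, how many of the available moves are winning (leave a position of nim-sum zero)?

3

Compute the nim-sum pairwise:
10 ⊕ 27 = 17
17 ⊕ 24 = 9
9 ⊕ 23 = 30
The overall nim-sum is X = 30. A pile of size p has a winning move iff p XOR X < p (reduce it to p XOR X).
  10: 10 XOR 30 = 20 ≥ 10 — no move.
  27: 27 XOR 30 = 5 < 27 — winning move (to 5).
  24: 24 XOR 30 = 6 < 24 — winning move (to 6).
  23: 23 XOR 30 = 9 < 23 — winning move (to 9).
That gives 3 winning moves.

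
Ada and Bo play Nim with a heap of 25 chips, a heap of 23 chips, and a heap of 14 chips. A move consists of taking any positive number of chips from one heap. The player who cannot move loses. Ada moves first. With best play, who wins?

Bo wins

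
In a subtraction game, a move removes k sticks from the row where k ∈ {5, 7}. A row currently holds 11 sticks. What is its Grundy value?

Grundy values for subtraction set {5, 7}:
k:     0  1  2  3  4  5  6  7  8  9 10 11
g(k):  0  0  0  0  0  1  1  1  1  1  2  2
So g(11) = 2.

2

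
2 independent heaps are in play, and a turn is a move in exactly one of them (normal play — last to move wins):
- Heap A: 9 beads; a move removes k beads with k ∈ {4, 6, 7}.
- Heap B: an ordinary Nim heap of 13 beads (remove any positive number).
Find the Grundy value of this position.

15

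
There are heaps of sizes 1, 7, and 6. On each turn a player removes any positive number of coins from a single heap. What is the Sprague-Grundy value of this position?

0

Compute the nim-sum pairwise:
1 ^ 7 = 6
6 ^ 6 = 0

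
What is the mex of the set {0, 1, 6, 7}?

2

The values 0, 1 are all present; 2 is the first non-negative integer missing from the set.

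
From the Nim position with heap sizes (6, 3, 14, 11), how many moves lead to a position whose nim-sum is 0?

Write each in binary and XOR column by column:
  0110  (6)
  0011  (3)
  1110  (14)
  1011  (11)
  ----
  0000  (0)
The nim-sum is already 0, so every move leaves a nonzero nim-sum — there are no winning moves.

0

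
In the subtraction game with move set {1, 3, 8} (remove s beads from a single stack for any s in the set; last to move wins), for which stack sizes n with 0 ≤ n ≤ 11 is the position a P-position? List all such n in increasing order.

0, 2, 4, 6, 11

Compute g(0), g(1), … for moves {1, 3, 8}:
k:     0  1  2  3  4  5  6  7  8  9 10 11
g(k):  0  1  0  1  0  1  0  1  2  3  2  0
The P-positions (g = 0) in 0..11 are 0, 2, 4, 6, 11.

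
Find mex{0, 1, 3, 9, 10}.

2

The values 0, 1 are all present; 2 is the first non-negative integer missing from the set.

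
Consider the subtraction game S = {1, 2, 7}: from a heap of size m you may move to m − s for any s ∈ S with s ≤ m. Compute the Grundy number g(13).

Grundy values for subtraction set {1, 2, 7}:
g(0) = mex{} = 0
g(1) = mex{0} = 1
g(2) = mex{0,1} = 2
g(3) = mex{1,2} = 0
g(4) = mex{0,2} = 1
g(5) = mex{0,1} = 2
g(6) = mex{1,2} = 0
g(7) = mex{0,2} = 1
g(8) = mex{0,1} = 2
g(9) = mex{1,2} = 0
g(10) = mex{0,2} = 1
g(11) = mex{0,1} = 2
g(12) = mex{1,2} = 0
g(13) = mex{0,2} = 1
So g(13) = 1.

1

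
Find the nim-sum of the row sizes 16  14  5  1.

26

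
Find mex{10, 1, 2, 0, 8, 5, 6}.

The values 0, 1, 2 are all present; 3 is the first non-negative integer missing from the set.

3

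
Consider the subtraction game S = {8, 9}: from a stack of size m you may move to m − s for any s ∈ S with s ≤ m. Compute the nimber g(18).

0

Grundy values for subtraction set {8, 9}:
k:     0  1  2  3  4  5  6  7  8  9 10 11 12 13 14 15 16 17 18
g(k):  0  0  0  0  0  0  0  0  1  1  1  1  1  1  1  1  2  0  0
So g(18) = 0.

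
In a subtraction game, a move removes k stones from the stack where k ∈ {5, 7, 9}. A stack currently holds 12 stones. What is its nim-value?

2

Compute g(0), g(1), … for moves {5, 7, 9}:
g(0) = mex{} = 0
g(1) = mex{} = 0
g(2) = mex{} = 0
g(3) = mex{} = 0
g(4) = mex{} = 0
g(5) = mex{0} = 1
g(6) = mex{0} = 1
g(7) = mex{0} = 1
g(8) = mex{0} = 1
g(9) = mex{0} = 1
g(10) = mex{0,1} = 2
g(11) = mex{0,1} = 2
g(12) = mex{0,1} = 2
So g(12) = 2.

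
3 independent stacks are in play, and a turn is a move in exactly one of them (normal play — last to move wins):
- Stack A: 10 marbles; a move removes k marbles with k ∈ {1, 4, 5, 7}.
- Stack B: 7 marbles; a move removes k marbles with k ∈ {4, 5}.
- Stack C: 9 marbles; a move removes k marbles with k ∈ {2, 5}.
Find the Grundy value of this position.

0

Grundy values for stack A (subtraction set {1, 4, 5, 7}):
g(0) = mex{} = 0
g(1) = mex{0} = 1
g(2) = mex{1} = 0
g(3) = mex{0} = 1
g(4) = mex{0,1} = 2
g(5) = mex{0,1,2} = 3
g(6) = mex{0,1,3} = 2
g(7) = mex{0,1,2} = 3
g(8) = mex{1,2,3} = 0
g(9) = mex{0,2,3} = 1
g(10) = mex{1,2,3} = 0
So g(10) = 0.
Grundy values for stack B (subtraction set {4, 5}):
g(0) = mex{} = 0
g(1) = mex{} = 0
g(2) = mex{} = 0
g(3) = mex{} = 0
g(4) = mex{0} = 1
g(5) = mex{0} = 1
g(6) = mex{0} = 1
g(7) = mex{0} = 1
So g(7) = 1.
For stack C, compute g(0), g(1), … with moves {2, 5}:
k:     0  1  2  3  4  5  6  7  8  9
g(k):  0  0  1  1  0  2  1  0  0  1
So g(9) = 1.
By the Sprague-Grundy theorem, the Grundy value of a sum of independent games is the XOR of the component values.
Combined value = 0 ⊕ 1 ⊕ 1 = 0.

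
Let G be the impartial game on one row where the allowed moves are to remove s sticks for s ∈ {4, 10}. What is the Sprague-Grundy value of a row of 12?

Compute g(0), g(1), … for moves {4, 10}:
k:     0  1  2  3  4  5  6  7  8  9 10 11 12
g(k):  0  0  0  0  1  1  1  1  0  0  2  2  1
So g(12) = 1.

1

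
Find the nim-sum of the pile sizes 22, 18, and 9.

13

In binary:
  10110  (22)
  10010  (18)
  01001  (9)
  -----
  01101  (13)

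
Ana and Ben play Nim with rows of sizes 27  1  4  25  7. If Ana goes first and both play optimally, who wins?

Ben wins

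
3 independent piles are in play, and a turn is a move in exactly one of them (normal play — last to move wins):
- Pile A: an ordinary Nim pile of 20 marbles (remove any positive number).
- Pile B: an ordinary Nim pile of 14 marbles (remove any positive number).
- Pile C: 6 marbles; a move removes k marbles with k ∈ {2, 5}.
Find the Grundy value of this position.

Pile A is a plain Nim pile of size 20, so its Grundy value is 20.
Pile B is a plain Nim pile of size 14, so its Grundy value is 14.
For pile C, compute g(0), g(1), … with moves {2, 5}:
g(0) = mex{} = 0
g(1) = mex{} = 0
g(2) = mex{0} = 1
g(3) = mex{0} = 1
g(4) = mex{1} = 0
g(5) = mex{0,1} = 2
g(6) = mex{0} = 1
So g(6) = 1.
The value of a disjunctive sum is the nim-sum of the parts.
Combined value = 20 ⊕ 14 ⊕ 1 = 27.

27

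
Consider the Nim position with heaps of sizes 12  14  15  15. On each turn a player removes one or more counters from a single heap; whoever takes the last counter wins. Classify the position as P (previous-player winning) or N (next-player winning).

In binary:
  1100  (12)
  1110  (14)
  1111  (15)
  1111  (15)
  ----
  0010  (2)
The nim-sum is 2 ≠ 0, so this is an N-position: the player to move can win.

N-position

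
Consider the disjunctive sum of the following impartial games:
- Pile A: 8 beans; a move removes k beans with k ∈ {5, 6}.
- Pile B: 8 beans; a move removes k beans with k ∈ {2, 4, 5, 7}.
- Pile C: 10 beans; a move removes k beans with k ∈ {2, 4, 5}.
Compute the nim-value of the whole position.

4

Build the Grundy sequence for pile A with g(k) = mex{g(k−s) : s ∈ {5, 6}, s ≤ k}:
g(0) = mex{} = 0
g(1) = mex{} = 0
g(2) = mex{} = 0
g(3) = mex{} = 0
g(4) = mex{} = 0
g(5) = mex{0} = 1
g(6) = mex{0} = 1
g(7) = mex{0} = 1
g(8) = mex{0} = 1
So g(8) = 1.
For pile B, compute g(0), g(1), … with moves {2, 4, 5, 7}:
k:     0  1  2  3  4  5  6  7  8
g(k):  0  0  1  1  2  2  3  3  4
So g(8) = 4.
For pile C, compute g(0), g(1), … with moves {2, 4, 5}:
k:     0  1  2  3  4  5  6  7  8  9 10
g(k):  0  0  1  1  2  2  3  0  0  1  1
So g(10) = 1.
The value of a disjunctive sum is the nim-sum of the parts.
Combined value = 1 ⊕ 4 ⊕ 1 = 4.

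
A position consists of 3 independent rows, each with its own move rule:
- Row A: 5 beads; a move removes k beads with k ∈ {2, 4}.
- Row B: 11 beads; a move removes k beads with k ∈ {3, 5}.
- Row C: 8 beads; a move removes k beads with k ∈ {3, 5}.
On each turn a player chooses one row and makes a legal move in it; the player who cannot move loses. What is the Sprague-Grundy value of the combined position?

3

Build the Grundy sequence for row A with g(k) = mex{g(k−s) : s ∈ {2, 4}, s ≤ k}:
k:     0  1  2  3  4  5
g(k):  0  0  1  1  2  2
So g(5) = 2.
For row B, compute g(0), g(1), … with moves {3, 5}:
k:     0  1  2  3  4  5  6  7  8  9 10 11
g(k):  0  0  0  1  1  1  2  2  0  0  0  1
So g(11) = 1.
For row C, compute g(0), g(1), … with moves {3, 5}:
k:     0  1  2  3  4  5  6  7  8
g(k):  0  0  0  1  1  1  2  2  0
So g(8) = 0.
The value of a disjunctive sum is the nim-sum of the parts.
Combined value = 2 ⊕ 1 ⊕ 0 = 3.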